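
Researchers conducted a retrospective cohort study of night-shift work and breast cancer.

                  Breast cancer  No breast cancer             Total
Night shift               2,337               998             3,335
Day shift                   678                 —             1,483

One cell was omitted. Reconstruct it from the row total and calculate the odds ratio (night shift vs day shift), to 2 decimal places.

2.78

The missing cell is in the unexposed row: 1483 − 678 = 805.
So a = 2337, b = 998, c = 678, d = 805.
OR = (a·d)/(b·c) = (2337 × 805) / (998 × 678) = 1881285 / 676644 = 2.78032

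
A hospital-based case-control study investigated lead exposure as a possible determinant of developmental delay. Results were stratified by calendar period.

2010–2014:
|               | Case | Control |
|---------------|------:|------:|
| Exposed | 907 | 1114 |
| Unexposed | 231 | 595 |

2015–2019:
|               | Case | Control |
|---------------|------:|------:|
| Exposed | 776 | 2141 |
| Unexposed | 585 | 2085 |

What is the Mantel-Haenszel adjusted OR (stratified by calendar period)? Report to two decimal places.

OR_MH = Σ(aᵢdᵢ/nᵢ) / Σ(bᵢcᵢ/nᵢ), where nᵢ is the stratum total.
Stratum 1 (2010–2014): n = 2847; a·d/n = 907·595/2847 = 189.5557; b·c/n = 1114·231/2847 = 90.3878
Stratum 2 (2015–2019): n = 5587; a·d/n = 776·2085/5587 = 289.5937; b·c/n = 2141·585/5587 = 224.1784
OR_MH = (189.5557 + 289.5937) / (90.3878 + 224.1784) = 479.1494 / 314.5662 = 1.52321

1.52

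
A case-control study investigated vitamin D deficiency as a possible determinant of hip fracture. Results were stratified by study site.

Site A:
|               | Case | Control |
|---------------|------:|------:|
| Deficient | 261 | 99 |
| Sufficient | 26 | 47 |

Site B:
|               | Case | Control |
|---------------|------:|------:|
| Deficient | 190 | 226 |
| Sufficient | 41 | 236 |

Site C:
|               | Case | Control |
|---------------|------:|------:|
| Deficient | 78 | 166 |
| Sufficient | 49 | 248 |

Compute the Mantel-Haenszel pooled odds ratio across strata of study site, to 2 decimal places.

OR_MH = Σ(aᵢdᵢ/nᵢ) / Σ(bᵢcᵢ/nᵢ), where nᵢ is the stratum total.
Stratum 1 (Site A): n = 433; a·d/n = 261·47/433 = 28.3303; b·c/n = 99·26/433 = 5.9446
Stratum 2 (Site B): n = 693; a·d/n = 190·236/693 = 64.7042; b·c/n = 226·41/693 = 13.3709
Stratum 3 (Site C): n = 541; a·d/n = 78·248/541 = 35.7560; b·c/n = 166·49/541 = 15.0351
OR_MH = (28.3303 + 64.7042 + 35.7560) / (5.9446 + 13.3709 + 15.0351) = 128.7904 / 34.3505 = 3.74930

3.75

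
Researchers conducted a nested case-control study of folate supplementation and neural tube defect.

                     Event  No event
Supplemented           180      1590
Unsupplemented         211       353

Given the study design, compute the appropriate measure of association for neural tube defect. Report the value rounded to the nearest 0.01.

0.19

Cells: a = 180, b = 1590, c = 211, d = 353.
This is a nested case-control study: participants were sampled on outcome status, so risks in the source population cannot be estimated directly — relative risk is not valid here. The odds ratio is the appropriate measure.
OR = (a·d)/(b·c) = (180 × 353) / (1590 × 211) = 63540 / 335490 = 0.18939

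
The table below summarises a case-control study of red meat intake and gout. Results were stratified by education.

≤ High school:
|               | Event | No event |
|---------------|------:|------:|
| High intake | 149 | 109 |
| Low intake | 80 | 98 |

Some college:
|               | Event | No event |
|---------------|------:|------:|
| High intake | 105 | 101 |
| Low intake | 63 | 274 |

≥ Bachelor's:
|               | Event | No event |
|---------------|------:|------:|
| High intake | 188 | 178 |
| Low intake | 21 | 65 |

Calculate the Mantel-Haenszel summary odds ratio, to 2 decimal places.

2.84

OR_MH = Σ(aᵢdᵢ/nᵢ) / Σ(bᵢcᵢ/nᵢ), where nᵢ is the stratum total.
Stratum 1 (≤ High school): n = 436; a·d/n = 149·98/436 = 33.4908; b·c/n = 109·80/436 = 20.0000
Stratum 2 (Some college): n = 543; a·d/n = 105·274/543 = 52.9834; b·c/n = 101·63/543 = 11.7182
Stratum 3 (≥ Bachelor's): n = 452; a·d/n = 188·65/452 = 27.0354; b·c/n = 178·21/452 = 8.2699
OR_MH = (33.4908 + 52.9834 + 27.0354) / (20.0000 + 11.7182 + 8.2699) = 113.5096 / 39.9881 = 2.83858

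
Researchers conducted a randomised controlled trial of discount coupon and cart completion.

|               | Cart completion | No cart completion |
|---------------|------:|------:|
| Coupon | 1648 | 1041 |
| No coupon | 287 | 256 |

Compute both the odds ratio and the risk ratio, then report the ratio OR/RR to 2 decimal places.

Cells: a = 1648, b = 1041, c = 287, d = 256.
OR = (1648·256)/(1041·287) = 421888/298767 = 1.41210
Risk in exposed = 1648/2689 = 0.61287; risk in unexposed = 287/543 = 0.52855; RR = 1.15954
OR/RR = 1.41210 / 1.15954 = 1.21781
The outcome is not rare, so the OR lies further from 1 than the RR.

1.22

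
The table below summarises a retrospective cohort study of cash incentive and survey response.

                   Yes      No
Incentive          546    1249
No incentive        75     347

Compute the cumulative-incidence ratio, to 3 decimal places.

Cells: a = 546, b = 1249, c = 75, d = 347.
Risk in exposed = 546/1795 = 0.30418; risk in unexposed = 75/422 = 0.17773.
RR = 0.30418 / 0.17773 = 1.71151
The risk among the exposed is 1.71 times that among the unexposed.

1.712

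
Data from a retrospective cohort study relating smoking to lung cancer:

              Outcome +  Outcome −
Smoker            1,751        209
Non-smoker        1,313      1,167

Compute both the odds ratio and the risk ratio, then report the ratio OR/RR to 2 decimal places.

4.41

Cells: a = 1751, b = 209, c = 1313, d = 1167.
OR = (1751·1167)/(209·1313) = 2043417/274417 = 7.44639
Risk in exposed = 1751/1960 = 0.89337; risk in unexposed = 1313/2480 = 0.52944; RR = 1.68740
OR/RR = 7.44639 / 1.68740 = 4.41295
The outcome is not rare, so the OR lies further from 1 than the RR.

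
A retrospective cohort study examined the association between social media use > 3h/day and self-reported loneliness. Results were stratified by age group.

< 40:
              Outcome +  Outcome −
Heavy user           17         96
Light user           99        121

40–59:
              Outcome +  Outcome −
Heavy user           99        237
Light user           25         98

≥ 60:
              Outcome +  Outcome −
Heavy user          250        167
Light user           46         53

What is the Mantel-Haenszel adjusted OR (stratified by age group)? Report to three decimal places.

OR_MH = Σ(aᵢdᵢ/nᵢ) / Σ(bᵢcᵢ/nᵢ), where nᵢ is the stratum total.
Stratum 1 (< 40): n = 333; a·d/n = 17·121/333 = 6.1772; b·c/n = 96·99/333 = 28.5405
Stratum 2 (40–59): n = 459; a·d/n = 99·98/459 = 21.1373; b·c/n = 237·25/459 = 12.9085
Stratum 3 (≥ 60): n = 516; a·d/n = 250·53/516 = 25.6783; b·c/n = 167·46/516 = 14.8876
OR_MH = (6.1772 + 21.1373 + 25.6783) / (28.5405 + 12.9085 + 14.8876) = 52.9927 / 56.3366 = 0.94064

0.941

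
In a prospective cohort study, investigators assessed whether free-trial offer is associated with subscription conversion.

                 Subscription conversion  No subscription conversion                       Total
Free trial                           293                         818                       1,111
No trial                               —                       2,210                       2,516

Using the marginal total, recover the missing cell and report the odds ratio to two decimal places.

2.59

The missing cell is in the unexposed row: 2516 − 2210 = 306.
So a = 293, b = 818, c = 306, d = 2210.
OR = (a·d)/(b·c) = (293 × 2210) / (818 × 306) = 647530 / 250308 = 2.58693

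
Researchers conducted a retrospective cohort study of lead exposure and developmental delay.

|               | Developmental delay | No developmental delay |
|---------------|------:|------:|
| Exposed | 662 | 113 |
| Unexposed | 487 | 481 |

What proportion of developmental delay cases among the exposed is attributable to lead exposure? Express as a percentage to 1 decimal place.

41.1

Cells: a = 662, b = 113, c = 487, d = 481.
Risk in exposed = 662/775 = 0.85419; risk in unexposed = 487/968 = 0.50310.
RR = 0.85419/0.50310 = 1.69786
AR% = (RR − 1)/RR × 100 = (1.69786 − 1)/1.69786 × 100 = 41.1024%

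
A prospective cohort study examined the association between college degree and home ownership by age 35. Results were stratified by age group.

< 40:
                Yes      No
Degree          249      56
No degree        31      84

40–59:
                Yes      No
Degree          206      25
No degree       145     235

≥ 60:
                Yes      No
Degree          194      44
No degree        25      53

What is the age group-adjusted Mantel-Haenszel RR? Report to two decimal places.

2.54

RR_MH = Σ(aᵢ·n₀ᵢ/nᵢ) / Σ(cᵢ·n₁ᵢ/nᵢ), with n₁ᵢ = aᵢ+bᵢ (exposed), n₀ᵢ = cᵢ+dᵢ (unexposed), nᵢ = n₁ᵢ+n₀ᵢ.
Stratum 1 (< 40): n₁ = 305, n₀ = 115, n = 420; a·n₀/n = 249·115/420 = 68.1786; c·n₁/n = 31·305/420 = 22.5119
Stratum 2 (40–59): n₁ = 231, n₀ = 380, n = 611; a·n₀/n = 206·380/611 = 128.1178; c·n₁/n = 145·231/611 = 54.8200
Stratum 3 (≥ 60): n₁ = 238, n₀ = 78, n = 316; a·n₀/n = 194·78/316 = 47.8861; c·n₁/n = 25·238/316 = 18.8291
RR_MH = (68.1786 + 128.1178 + 47.8861) / (22.5119 + 54.8200 + 18.8291) = 244.1825 / 96.1610 = 2.53931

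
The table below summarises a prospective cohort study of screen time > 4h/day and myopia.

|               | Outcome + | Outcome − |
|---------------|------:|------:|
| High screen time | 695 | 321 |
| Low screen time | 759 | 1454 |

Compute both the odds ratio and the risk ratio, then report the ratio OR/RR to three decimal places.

2.080

Cells: a = 695, b = 321, c = 759, d = 1454.
OR = (695·1454)/(321·759) = 1010530/243639 = 4.14765
Risk in exposed = 695/1016 = 0.68406; risk in unexposed = 759/2213 = 0.34297; RR = 1.99448
OR/RR = 4.14765 / 1.99448 = 2.07956
The outcome is not rare, so the OR lies further from 1 than the RR.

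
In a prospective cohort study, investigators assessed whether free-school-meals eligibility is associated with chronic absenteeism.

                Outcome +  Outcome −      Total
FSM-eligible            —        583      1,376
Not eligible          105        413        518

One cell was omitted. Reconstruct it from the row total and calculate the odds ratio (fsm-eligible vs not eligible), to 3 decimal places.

The missing cell is in the exposed row: 1376 − 583 = 793.
So a = 793, b = 583, c = 105, d = 413.
OR = (a·d)/(b·c) = (793 × 413) / (583 × 105) = 327509 / 61215 = 5.35014

5.350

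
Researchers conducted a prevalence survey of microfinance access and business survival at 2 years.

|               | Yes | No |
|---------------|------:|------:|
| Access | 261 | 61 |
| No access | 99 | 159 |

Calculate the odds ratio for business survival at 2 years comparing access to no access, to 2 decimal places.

6.87

Cells: a = 261, b = 61, c = 99, d = 159.
OR = (a·d)/(b·c) = (261 × 159) / (61 × 99) = 41499 / 6039 = 6.87183
The odds of business survival at 2 years are about 6.87 times as high in the access group.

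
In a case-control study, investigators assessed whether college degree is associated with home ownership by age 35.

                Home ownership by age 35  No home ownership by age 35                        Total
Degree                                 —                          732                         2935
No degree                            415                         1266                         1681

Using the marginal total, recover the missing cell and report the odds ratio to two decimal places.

9.18

The missing cell is in the exposed row: 2935 − 732 = 2203.
So a = 2203, b = 732, c = 415, d = 1266.
OR = (a·d)/(b·c) = (2203 × 1266) / (732 × 415) = 2788998 / 303780 = 9.18098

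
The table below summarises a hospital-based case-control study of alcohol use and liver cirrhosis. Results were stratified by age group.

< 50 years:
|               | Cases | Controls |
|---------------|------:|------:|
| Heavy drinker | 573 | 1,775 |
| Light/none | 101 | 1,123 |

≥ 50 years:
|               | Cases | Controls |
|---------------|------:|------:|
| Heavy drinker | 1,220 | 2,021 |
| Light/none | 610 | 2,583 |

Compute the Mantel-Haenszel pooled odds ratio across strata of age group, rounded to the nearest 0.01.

OR_MH = Σ(aᵢdᵢ/nᵢ) / Σ(bᵢcᵢ/nᵢ), where nᵢ is the stratum total.
Stratum 1 (< 50 years): n = 3572; a·d/n = 573·1123/3572 = 180.1453; b·c/n = 1775·101/3572 = 50.1890
Stratum 2 (≥ 50 years): n = 6434; a·d/n = 1220·2583/6434 = 489.7824; b·c/n = 2021·610/6434 = 191.6086
OR_MH = (180.1453 + 489.7824) / (50.1890 + 191.6086) = 669.9277 / 241.7976 = 2.77061

2.77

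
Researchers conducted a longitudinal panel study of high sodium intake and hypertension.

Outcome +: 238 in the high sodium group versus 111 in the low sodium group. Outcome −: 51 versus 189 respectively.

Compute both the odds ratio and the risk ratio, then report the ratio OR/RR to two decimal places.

From the description: a = 238, b = 51, c = 111, d = 189.
OR = (238·189)/(51·111) = 44982/5661 = 7.94595
Risk in exposed = 238/289 = 0.82353; risk in unexposed = 111/300 = 0.37000; RR = 2.22576
OR/RR = 7.94595 / 2.22576 = 3.57000
The outcome is not rare, so the OR lies further from 1 than the RR.

3.57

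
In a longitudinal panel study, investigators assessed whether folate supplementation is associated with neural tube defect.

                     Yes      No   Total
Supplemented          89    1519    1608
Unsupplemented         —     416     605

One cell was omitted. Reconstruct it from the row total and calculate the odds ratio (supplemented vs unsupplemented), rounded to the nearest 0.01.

0.13

The missing cell is in the unexposed row: 605 − 416 = 189.
So a = 89, b = 1519, c = 189, d = 416.
OR = (a·d)/(b·c) = (89 × 416) / (1519 × 189) = 37024 / 287091 = 0.12896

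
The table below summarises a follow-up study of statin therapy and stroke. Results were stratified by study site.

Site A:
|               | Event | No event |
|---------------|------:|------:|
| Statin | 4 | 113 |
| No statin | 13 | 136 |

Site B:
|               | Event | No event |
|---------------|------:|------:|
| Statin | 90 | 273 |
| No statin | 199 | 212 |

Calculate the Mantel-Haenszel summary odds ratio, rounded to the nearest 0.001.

OR_MH = Σ(aᵢdᵢ/nᵢ) / Σ(bᵢcᵢ/nᵢ), where nᵢ is the stratum total.
Stratum 1 (Site A): n = 266; a·d/n = 4·136/266 = 2.0451; b·c/n = 113·13/266 = 5.5226
Stratum 2 (Site B): n = 774; a·d/n = 90·212/774 = 24.6512; b·c/n = 273·199/774 = 70.1899
OR_MH = (2.0451 + 24.6512) / (5.5226 + 70.1899) = 26.6963 / 75.7125 = 0.35260

0.353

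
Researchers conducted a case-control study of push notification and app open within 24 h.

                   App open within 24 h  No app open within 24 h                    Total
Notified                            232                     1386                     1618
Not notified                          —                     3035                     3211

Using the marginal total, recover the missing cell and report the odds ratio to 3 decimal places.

2.886

The missing cell is in the unexposed row: 3211 − 3035 = 176.
So a = 232, b = 1386, c = 176, d = 3035.
OR = (a·d)/(b·c) = (232 × 3035) / (1386 × 176) = 704120 / 243936 = 2.88649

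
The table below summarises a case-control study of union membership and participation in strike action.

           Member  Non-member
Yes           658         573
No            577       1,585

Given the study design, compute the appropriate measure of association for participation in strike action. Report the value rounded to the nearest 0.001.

3.154

Reading the table with exposure as columns: a = 658 (Member, case), b = 577 (Member, non-case), c = 573 (Non-member, case), d = 1585.
This is a case-control study: participants were sampled on outcome status, so risks in the source population cannot be estimated directly — relative risk is not valid here. The odds ratio is the appropriate measure.
OR = (a·d)/(b·c) = (658 × 1585) / (577 × 573) = 1042930 / 330621 = 3.15446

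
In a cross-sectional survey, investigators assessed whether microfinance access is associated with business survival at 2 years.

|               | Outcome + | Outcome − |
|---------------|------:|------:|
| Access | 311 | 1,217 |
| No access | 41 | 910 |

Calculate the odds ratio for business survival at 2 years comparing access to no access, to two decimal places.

5.67

Cells: a = 311, b = 1217, c = 41, d = 910.
OR = (a·d)/(b·c) = (311 × 910) / (1217 × 41) = 283010 / 49897 = 5.67188
The odds of business survival at 2 years are about 5.67 times as high in the access group.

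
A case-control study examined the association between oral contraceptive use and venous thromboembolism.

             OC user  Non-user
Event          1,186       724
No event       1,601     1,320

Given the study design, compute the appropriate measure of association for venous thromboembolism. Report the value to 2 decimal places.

Reading the table with exposure as columns: a = 1186 (OC user, case), b = 1601 (OC user, non-case), c = 724 (Non-user, case), d = 1320.
This is a case-control study: participants were sampled on outcome status, so risks in the source population cannot be estimated directly — relative risk is not valid here. The odds ratio is the appropriate measure.
OR = (a·d)/(b·c) = (1186 × 1320) / (1601 × 724) = 1565520 / 1159124 = 1.35061

1.35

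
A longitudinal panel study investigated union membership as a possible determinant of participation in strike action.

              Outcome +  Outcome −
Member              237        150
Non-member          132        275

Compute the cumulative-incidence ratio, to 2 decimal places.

Cells: a = 237, b = 150, c = 132, d = 275.
Risk in exposed = 237/387 = 0.61240; risk in unexposed = 132/407 = 0.32432.
RR = 0.61240 / 0.32432 = 1.88824
The risk among the exposed is 1.89 times that among the unexposed.

1.89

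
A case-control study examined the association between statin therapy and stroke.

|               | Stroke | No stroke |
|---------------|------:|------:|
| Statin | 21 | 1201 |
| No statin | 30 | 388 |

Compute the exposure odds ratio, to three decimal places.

Cells: a = 21, b = 1201, c = 30, d = 388.
OR = (a·d)/(b·c) = (21 × 388) / (1201 × 30) = 8148 / 36030 = 0.22614
Exposure is associated with lower odds of stroke (OR = 0.23 < 1).

0.226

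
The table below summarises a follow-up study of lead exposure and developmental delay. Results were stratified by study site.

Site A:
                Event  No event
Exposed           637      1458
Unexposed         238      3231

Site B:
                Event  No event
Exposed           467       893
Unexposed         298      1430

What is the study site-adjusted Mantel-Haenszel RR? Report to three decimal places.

2.981

RR_MH = Σ(aᵢ·n₀ᵢ/nᵢ) / Σ(cᵢ·n₁ᵢ/nᵢ), with n₁ᵢ = aᵢ+bᵢ (exposed), n₀ᵢ = cᵢ+dᵢ (unexposed), nᵢ = n₁ᵢ+n₀ᵢ.
Stratum 1 (Site A): n₁ = 2095, n₀ = 3469, n = 5564; a·n₀/n = 637·3469/5564 = 397.1519; c·n₁/n = 238·2095/5564 = 89.6136
Stratum 2 (Site B): n₁ = 1360, n₀ = 1728, n = 3088; a·n₀/n = 467·1728/3088 = 261.3264; c·n₁/n = 298·1360/3088 = 131.2435
RR_MH = (397.1519 + 261.3264) / (89.6136 + 131.2435) = 658.4783 / 220.8571 = 2.98147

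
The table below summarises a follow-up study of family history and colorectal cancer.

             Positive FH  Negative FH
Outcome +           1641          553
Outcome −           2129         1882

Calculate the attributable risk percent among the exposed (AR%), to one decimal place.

47.8

Reading the table with exposure as columns: a = 1641 (Positive FH, case), b = 2129 (Positive FH, non-case), c = 553 (Negative FH, case), d = 1882.
Risk in exposed = 1641/3770 = 0.43528; risk in unexposed = 553/2435 = 0.22710.
RR = 0.43528/0.22710 = 1.91664
AR% = (RR − 1)/RR × 100 = (1.91664 − 1)/1.91664 × 100 = 47.8254%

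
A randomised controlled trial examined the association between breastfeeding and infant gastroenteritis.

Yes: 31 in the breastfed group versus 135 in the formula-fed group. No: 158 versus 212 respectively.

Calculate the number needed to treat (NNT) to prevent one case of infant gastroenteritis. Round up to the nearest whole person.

Risk in treated group = 31/189 = 0.16402; risk in control = 135/347 = 0.38905.
Absolute risk reduction = 0.38905 − 0.16402 = 0.22503
NNT = 1 / ARR = 1 / 0.22503 = 4.444 → round up → 5

5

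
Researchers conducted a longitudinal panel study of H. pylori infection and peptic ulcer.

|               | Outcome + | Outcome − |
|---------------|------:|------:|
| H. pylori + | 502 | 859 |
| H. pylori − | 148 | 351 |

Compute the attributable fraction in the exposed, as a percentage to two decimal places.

Cells: a = 502, b = 859, c = 148, d = 351.
Risk in exposed = 502/1361 = 0.36885; risk in unexposed = 148/499 = 0.29659.
RR = 0.36885/0.29659 = 1.24361
AR% = (RR − 1)/RR × 100 = (1.24361 − 1)/1.24361 × 100 = 19.5890%

19.59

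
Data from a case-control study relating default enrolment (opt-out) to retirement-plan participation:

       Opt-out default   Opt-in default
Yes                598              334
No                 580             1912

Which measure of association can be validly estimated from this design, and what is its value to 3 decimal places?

5.902

Reading the table with exposure as columns: a = 598 (Opt-out default, case), b = 580 (Opt-out default, non-case), c = 334 (Opt-in default, case), d = 1912.
This is a case-control study: participants were sampled on outcome status, so risks in the source population cannot be estimated directly — relative risk is not valid here. The odds ratio is the appropriate measure.
OR = (a·d)/(b·c) = (598 × 1912) / (580 × 334) = 1143376 / 193720 = 5.90221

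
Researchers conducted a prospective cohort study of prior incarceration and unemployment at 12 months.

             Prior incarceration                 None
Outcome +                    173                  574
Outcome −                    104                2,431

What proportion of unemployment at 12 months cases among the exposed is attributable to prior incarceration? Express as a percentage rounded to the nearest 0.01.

Reading the table with exposure as columns: a = 173 (Prior incarceration, case), b = 104 (Prior incarceration, non-case), c = 574 (None, case), d = 2431.
Risk in exposed = 173/277 = 0.62455; risk in unexposed = 574/3005 = 0.19101.
RR = 0.62455/0.19101 = 3.26963
AR% = (RR − 1)/RR × 100 = (3.26963 − 1)/3.26963 × 100 = 69.4155%

69.42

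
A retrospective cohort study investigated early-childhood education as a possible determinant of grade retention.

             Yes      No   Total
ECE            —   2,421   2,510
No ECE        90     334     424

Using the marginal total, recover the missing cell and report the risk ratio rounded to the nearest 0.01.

The missing cell is in the exposed row: 2510 − 2421 = 89.
So a = 89, b = 2421, c = 90, d = 334.
RR = [a/(a+b)] / [c/(c+d)] = (89/2510) / (90/424) = 0.03546/0.21226 = 0.16705

0.17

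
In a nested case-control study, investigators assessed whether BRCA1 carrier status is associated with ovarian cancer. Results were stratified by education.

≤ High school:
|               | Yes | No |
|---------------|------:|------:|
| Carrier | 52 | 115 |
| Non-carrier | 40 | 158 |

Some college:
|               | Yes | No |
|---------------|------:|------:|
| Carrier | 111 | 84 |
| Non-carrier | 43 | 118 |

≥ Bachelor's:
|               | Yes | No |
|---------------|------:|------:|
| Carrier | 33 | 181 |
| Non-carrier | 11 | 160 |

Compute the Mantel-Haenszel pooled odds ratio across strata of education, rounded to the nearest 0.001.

OR_MH = Σ(aᵢdᵢ/nᵢ) / Σ(bᵢcᵢ/nᵢ), where nᵢ is the stratum total.
Stratum 1 (≤ High school): n = 365; a·d/n = 52·158/365 = 22.5096; b·c/n = 115·40/365 = 12.6027
Stratum 2 (Some college): n = 356; a·d/n = 111·118/356 = 36.7921; b·c/n = 84·43/356 = 10.1461
Stratum 3 (≥ Bachelor's): n = 385; a·d/n = 33·160/385 = 13.7143; b·c/n = 181·11/385 = 5.1714
OR_MH = (22.5096 + 36.7921 + 13.7143) / (12.6027 + 10.1461 + 5.1714) = 73.0160 / 27.9202 = 2.61516

2.615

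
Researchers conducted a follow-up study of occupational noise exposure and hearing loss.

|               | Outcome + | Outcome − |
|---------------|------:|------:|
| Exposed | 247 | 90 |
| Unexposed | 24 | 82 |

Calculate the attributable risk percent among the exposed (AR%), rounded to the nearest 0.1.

69.1

Cells: a = 247, b = 90, c = 24, d = 82.
Risk in exposed = 247/337 = 0.73294; risk in unexposed = 24/106 = 0.22642.
RR = 0.73294/0.22642 = 3.23714
AR% = (RR − 1)/RR × 100 = (3.23714 − 1)/3.23714 × 100 = 69.1085%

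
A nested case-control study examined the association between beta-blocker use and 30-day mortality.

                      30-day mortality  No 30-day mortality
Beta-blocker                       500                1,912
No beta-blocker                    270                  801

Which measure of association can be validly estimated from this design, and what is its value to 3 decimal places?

Cells: a = 500, b = 1912, c = 270, d = 801.
This is a nested case-control study: participants were sampled on outcome status, so risks in the source population cannot be estimated directly — relative risk is not valid here. The odds ratio is the appropriate measure.
OR = (a·d)/(b·c) = (500 × 801) / (1912 × 270) = 400500 / 516240 = 0.77580

0.776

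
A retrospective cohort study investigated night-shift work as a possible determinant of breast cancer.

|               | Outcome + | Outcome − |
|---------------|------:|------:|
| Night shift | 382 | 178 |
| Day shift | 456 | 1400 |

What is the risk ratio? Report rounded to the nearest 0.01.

Cells: a = 382, b = 178, c = 456, d = 1400.
Risk in exposed = 382/560 = 0.68214; risk in unexposed = 456/1856 = 0.24569.
RR = 0.68214 / 0.24569 = 2.77644
The risk among the exposed is 2.78 times that among the unexposed.

2.78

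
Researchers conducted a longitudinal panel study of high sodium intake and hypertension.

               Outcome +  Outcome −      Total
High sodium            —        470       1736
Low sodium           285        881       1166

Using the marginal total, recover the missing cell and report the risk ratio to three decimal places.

2.984

The missing cell is in the exposed row: 1736 − 470 = 1266.
So a = 1266, b = 470, c = 285, d = 881.
RR = [a/(a+b)] / [c/(c+d)] = (1266/1736) / (285/1166) = 0.72926/0.24443 = 2.98358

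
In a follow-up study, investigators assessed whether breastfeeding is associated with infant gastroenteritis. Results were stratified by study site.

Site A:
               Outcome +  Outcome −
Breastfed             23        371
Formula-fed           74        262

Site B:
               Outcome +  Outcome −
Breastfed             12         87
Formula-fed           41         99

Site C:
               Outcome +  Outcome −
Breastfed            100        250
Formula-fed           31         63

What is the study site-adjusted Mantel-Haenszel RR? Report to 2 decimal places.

0.48

RR_MH = Σ(aᵢ·n₀ᵢ/nᵢ) / Σ(cᵢ·n₁ᵢ/nᵢ), with n₁ᵢ = aᵢ+bᵢ (exposed), n₀ᵢ = cᵢ+dᵢ (unexposed), nᵢ = n₁ᵢ+n₀ᵢ.
Stratum 1 (Site A): n₁ = 394, n₀ = 336, n = 730; a·n₀/n = 23·336/730 = 10.5863; c·n₁/n = 74·394/730 = 39.9397
Stratum 2 (Site B): n₁ = 99, n₀ = 140, n = 239; a·n₀/n = 12·140/239 = 7.0293; c·n₁/n = 41·99/239 = 16.9833
Stratum 3 (Site C): n₁ = 350, n₀ = 94, n = 444; a·n₀/n = 100·94/444 = 21.1712; c·n₁/n = 31·350/444 = 24.4369
RR_MH = (10.5863 + 7.0293 + 21.1712) / (39.9397 + 16.9833 + 24.4369) = 38.7868 / 81.3599 = 0.47673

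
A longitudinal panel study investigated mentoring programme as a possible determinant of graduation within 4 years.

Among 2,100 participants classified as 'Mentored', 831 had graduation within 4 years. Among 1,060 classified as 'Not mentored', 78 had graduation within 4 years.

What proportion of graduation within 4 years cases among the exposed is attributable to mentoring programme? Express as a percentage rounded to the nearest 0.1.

81.4

From the description: a = 831, b = 1269, c = 78, d = 982.
Risk in exposed = 831/2100 = 0.39571; risk in unexposed = 78/1060 = 0.07358.
RR = 0.39571/0.07358 = 5.37766
AR% = (RR − 1)/RR × 100 = (5.37766 − 1)/5.37766 × 100 = 81.4045%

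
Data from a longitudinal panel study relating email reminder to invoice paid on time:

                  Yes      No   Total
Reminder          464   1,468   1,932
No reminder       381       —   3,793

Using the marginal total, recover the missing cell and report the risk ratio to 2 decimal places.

The missing cell is in the unexposed row: 3793 − 381 = 3412.
So a = 464, b = 1468, c = 381, d = 3412.
RR = [a/(a+b)] / [c/(c+d)] = (464/1932) / (381/3793) = 0.24017/0.10045 = 2.39094

2.39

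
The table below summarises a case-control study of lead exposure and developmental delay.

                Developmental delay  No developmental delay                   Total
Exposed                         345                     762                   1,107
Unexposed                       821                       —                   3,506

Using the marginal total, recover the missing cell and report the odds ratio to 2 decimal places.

1.48

The missing cell is in the unexposed row: 3506 − 821 = 2685.
So a = 345, b = 762, c = 821, d = 2685.
OR = (a·d)/(b·c) = (345 × 2685) / (762 × 821) = 926325 / 625602 = 1.48069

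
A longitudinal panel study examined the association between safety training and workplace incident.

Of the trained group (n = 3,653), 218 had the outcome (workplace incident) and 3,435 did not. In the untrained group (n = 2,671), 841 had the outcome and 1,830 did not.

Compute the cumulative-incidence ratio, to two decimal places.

0.19

From the description: a = 218, b = 3435, c = 841, d = 1830.
Risk in exposed = 218/3653 = 0.05968; risk in unexposed = 841/2671 = 0.31486.
RR = 0.05968 / 0.31486 = 0.18953
The risk is 81% lower among the exposed than among the unexposed.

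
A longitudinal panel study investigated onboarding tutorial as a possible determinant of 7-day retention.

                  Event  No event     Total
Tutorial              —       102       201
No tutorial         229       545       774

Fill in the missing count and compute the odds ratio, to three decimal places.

The missing cell is in the exposed row: 201 − 102 = 99.
So a = 99, b = 102, c = 229, d = 545.
OR = (a·d)/(b·c) = (99 × 545) / (102 × 229) = 53955 / 23358 = 2.30992

2.310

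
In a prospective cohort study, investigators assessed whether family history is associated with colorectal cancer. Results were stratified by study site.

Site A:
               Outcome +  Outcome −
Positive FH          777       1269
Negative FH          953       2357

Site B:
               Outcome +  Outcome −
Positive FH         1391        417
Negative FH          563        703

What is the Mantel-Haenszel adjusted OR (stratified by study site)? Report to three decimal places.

OR_MH = Σ(aᵢdᵢ/nᵢ) / Σ(bᵢcᵢ/nᵢ), where nᵢ is the stratum total.
Stratum 1 (Site A): n = 5356; a·d/n = 777·2357/5356 = 341.9322; b·c/n = 1269·953/5356 = 225.7948
Stratum 2 (Site B): n = 3074; a·d/n = 1391·703/3074 = 318.1109; b·c/n = 417·563/3074 = 76.3731
OR_MH = (341.9322 + 318.1109) / (225.7948 + 76.3731) = 660.0432 / 302.1679 = 2.18436

2.184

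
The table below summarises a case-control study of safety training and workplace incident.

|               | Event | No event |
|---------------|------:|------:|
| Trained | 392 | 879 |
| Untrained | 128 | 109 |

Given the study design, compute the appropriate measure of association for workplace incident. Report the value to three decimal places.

0.380

Cells: a = 392, b = 879, c = 128, d = 109.
This is a case-control study: participants were sampled on outcome status, so risks in the source population cannot be estimated directly — relative risk is not valid here. The odds ratio is the appropriate measure.
OR = (a·d)/(b·c) = (392 × 109) / (879 × 128) = 42728 / 112512 = 0.37976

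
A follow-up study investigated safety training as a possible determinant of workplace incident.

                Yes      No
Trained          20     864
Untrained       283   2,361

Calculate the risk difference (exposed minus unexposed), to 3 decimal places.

-0.084

Cells: a = 20, b = 864, c = 283, d = 2361.
Risk in exposed = 20/884 = 0.022624; risk in unexposed = 283/2644 = 0.107035.
Risk difference = 0.022624 − 0.107035 = -0.084410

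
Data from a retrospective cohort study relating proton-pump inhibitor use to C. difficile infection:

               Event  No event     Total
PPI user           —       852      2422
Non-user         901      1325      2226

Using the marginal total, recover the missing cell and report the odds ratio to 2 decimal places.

2.71

The missing cell is in the exposed row: 2422 − 852 = 1570.
So a = 1570, b = 852, c = 901, d = 1325.
OR = (a·d)/(b·c) = (1570 × 1325) / (852 × 901) = 2080250 / 767652 = 2.70989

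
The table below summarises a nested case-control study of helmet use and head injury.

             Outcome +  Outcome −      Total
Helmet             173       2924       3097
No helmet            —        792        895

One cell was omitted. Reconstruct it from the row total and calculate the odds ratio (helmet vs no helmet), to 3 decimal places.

The missing cell is in the unexposed row: 895 − 792 = 103.
So a = 173, b = 2924, c = 103, d = 792.
OR = (a·d)/(b·c) = (173 × 792) / (2924 × 103) = 137016 / 301172 = 0.45494

0.455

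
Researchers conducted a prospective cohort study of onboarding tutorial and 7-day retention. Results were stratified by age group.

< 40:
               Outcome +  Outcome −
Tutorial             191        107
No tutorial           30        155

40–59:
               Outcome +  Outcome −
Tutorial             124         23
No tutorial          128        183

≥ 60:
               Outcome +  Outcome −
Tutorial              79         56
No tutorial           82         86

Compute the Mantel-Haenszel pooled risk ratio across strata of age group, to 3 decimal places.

RR_MH = Σ(aᵢ·n₀ᵢ/nᵢ) / Σ(cᵢ·n₁ᵢ/nᵢ), with n₁ᵢ = aᵢ+bᵢ (exposed), n₀ᵢ = cᵢ+dᵢ (unexposed), nᵢ = n₁ᵢ+n₀ᵢ.
Stratum 1 (< 40): n₁ = 298, n₀ = 185, n = 483; a·n₀/n = 191·185/483 = 73.1573; c·n₁/n = 30·298/483 = 18.5093
Stratum 2 (40–59): n₁ = 147, n₀ = 311, n = 458; a·n₀/n = 124·311/458 = 84.2009; c·n₁/n = 128·147/458 = 41.0830
Stratum 3 (≥ 60): n₁ = 135, n₀ = 168, n = 303; a·n₀/n = 79·168/303 = 43.8020; c·n₁/n = 82·135/303 = 36.5347
RR_MH = (73.1573 + 84.2009 + 43.8020) / (18.5093 + 41.0830 + 36.5347) = 201.1602 / 96.1269 = 2.09265

2.093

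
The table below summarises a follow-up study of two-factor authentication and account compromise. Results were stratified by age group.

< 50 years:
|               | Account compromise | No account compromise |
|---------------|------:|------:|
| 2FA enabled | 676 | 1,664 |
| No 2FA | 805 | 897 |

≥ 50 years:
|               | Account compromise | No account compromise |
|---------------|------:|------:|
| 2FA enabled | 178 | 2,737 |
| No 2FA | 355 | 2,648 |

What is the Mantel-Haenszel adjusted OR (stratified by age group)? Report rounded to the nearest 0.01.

0.46

OR_MH = Σ(aᵢdᵢ/nᵢ) / Σ(bᵢcᵢ/nᵢ), where nᵢ is the stratum total.
Stratum 1 (< 50 years): n = 4042; a·d/n = 676·897/4042 = 150.0178; b·c/n = 1664·805/4042 = 331.4003
Stratum 2 (≥ 50 years): n = 5918; a·d/n = 178·2648/5918 = 79.6458; b·c/n = 2737·355/5918 = 164.1830
OR_MH = (150.0178 + 79.6458) / (331.4003 + 164.1830) = 229.6636 / 495.5833 = 0.46342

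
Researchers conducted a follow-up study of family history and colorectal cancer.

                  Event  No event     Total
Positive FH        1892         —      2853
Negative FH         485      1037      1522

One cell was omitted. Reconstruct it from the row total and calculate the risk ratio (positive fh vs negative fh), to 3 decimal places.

2.081

The missing cell is in the exposed row: 2853 − 1892 = 961.
So a = 1892, b = 961, c = 485, d = 1037.
RR = [a/(a+b)] / [c/(c+d)] = (1892/2853) / (485/1522) = 0.66316/0.31866 = 2.08110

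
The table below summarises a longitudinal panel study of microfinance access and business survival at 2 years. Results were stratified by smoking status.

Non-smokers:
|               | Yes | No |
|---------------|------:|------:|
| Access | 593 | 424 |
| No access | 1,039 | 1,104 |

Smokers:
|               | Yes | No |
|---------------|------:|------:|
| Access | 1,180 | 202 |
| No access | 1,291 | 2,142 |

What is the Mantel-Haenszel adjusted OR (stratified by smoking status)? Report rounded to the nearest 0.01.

3.78

OR_MH = Σ(aᵢdᵢ/nᵢ) / Σ(bᵢcᵢ/nᵢ), where nᵢ is the stratum total.
Stratum 1 (Non-smokers): n = 3160; a·d/n = 593·1104/3160 = 207.1747; b·c/n = 424·1039/3160 = 139.4101
Stratum 2 (Smokers): n = 4815; a·d/n = 1180·2142/4815 = 524.9346; b·c/n = 202·1291/4815 = 54.1603
OR_MH = (207.1747 + 524.9346) / (139.4101 + 54.1603) = 732.1093 / 193.5705 = 3.78213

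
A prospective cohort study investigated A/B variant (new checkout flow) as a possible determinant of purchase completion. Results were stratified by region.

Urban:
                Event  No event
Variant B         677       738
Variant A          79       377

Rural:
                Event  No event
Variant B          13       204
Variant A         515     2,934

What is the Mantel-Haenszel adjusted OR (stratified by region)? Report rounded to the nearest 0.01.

2.45

OR_MH = Σ(aᵢdᵢ/nᵢ) / Σ(bᵢcᵢ/nᵢ), where nᵢ is the stratum total.
Stratum 1 (Urban): n = 1871; a·d/n = 677·377/1871 = 136.4131; b·c/n = 738·79/1871 = 31.1609
Stratum 2 (Rural): n = 3666; a·d/n = 13·2934/3666 = 10.4043; b·c/n = 204·515/3666 = 28.6579
OR_MH = (136.4131 + 10.4043) / (31.1609 + 28.6579) = 146.8174 / 59.8188 = 2.45437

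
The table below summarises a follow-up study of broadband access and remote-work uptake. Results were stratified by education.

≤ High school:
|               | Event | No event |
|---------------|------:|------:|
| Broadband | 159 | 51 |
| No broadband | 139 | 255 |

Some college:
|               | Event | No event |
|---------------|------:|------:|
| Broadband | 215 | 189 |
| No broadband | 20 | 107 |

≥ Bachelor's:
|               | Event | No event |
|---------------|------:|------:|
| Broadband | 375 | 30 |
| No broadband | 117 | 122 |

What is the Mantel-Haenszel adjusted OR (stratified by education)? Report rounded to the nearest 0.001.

OR_MH = Σ(aᵢdᵢ/nᵢ) / Σ(bᵢcᵢ/nᵢ), where nᵢ is the stratum total.
Stratum 1 (≤ High school): n = 604; a·d/n = 159·255/604 = 67.1275; b·c/n = 51·139/604 = 11.7368
Stratum 2 (Some college): n = 531; a·d/n = 215·107/531 = 43.3239; b·c/n = 189·20/531 = 7.1186
Stratum 3 (≥ Bachelor's): n = 644; a·d/n = 375·122/644 = 71.0404; b·c/n = 30·117/644 = 5.4503
OR_MH = (67.1275 + 43.3239 + 71.0404) / (11.7368 + 7.1186 + 5.4503) = 181.4918 / 24.3057 = 7.46704

7.467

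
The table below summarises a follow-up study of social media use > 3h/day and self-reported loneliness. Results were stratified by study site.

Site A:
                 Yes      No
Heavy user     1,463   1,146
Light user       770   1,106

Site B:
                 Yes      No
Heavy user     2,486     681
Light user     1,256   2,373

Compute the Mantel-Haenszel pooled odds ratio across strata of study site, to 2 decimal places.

3.81

OR_MH = Σ(aᵢdᵢ/nᵢ) / Σ(bᵢcᵢ/nᵢ), where nᵢ is the stratum total.
Stratum 1 (Site A): n = 4485; a·d/n = 1463·1106/4485 = 360.7755; b·c/n = 1146·770/4485 = 196.7492
Stratum 2 (Site B): n = 6796; a·d/n = 2486·2373/6796 = 868.0515; b·c/n = 681·1256/6796 = 125.8587
OR_MH = (360.7755 + 868.0515) / (196.7492 + 125.8587) = 1228.8270 / 322.6079 = 3.80904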